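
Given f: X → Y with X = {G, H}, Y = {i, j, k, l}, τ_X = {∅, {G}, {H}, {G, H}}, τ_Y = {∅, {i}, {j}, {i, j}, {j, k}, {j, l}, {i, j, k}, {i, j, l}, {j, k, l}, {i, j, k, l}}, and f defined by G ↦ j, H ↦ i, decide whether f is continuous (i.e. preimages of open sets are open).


f IS continuous.

Compute f^{-1}(U) for each U ∈ τ_Y:
  U = ∅: f^{-1}(U) = ∅ ∈ τ_X ✓.
  U = {i}: f^{-1}(U) = {H} ∈ τ_X ✓.
  U = {j}: f^{-1}(U) = {G} ∈ τ_X ✓.
  U = {i, j}: f^{-1}(U) = {G, H} ∈ τ_X ✓.
  U = {j, k}: f^{-1}(U) = {G} ∈ τ_X ✓.
  U = {j, l}: f^{-1}(U) = {G} ∈ τ_X ✓.
  U = {i, j, k}: f^{-1}(U) = {G, H} ∈ τ_X ✓.
  U = {i, j, l}: f^{-1}(U) = {G, H} ∈ τ_X ✓.
  U = {j, k, l}: f^{-1}(U) = {G} ∈ τ_X ✓.
  U = {i, j, k, l}: f^{-1}(U) = {G, H} ∈ τ_X ✓.
Every preimage lies in τ_X, so f IS continuous.


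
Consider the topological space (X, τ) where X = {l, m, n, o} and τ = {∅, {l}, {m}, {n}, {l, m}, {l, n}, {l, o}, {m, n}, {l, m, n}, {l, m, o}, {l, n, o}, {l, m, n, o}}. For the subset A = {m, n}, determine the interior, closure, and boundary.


int(A) = {m, n}, cl(A) = {m, n}, ∂A = ∅.

Closed sets in (X, τ) are complements of opens:
  closed(X, τ) = {∅, {m}, {n}, {o}, {l, o}, {m, n}, {m, o}, {n, o}, {l, m, o}, {l, n, o}, {m, n, o}, {l, m, n, o}}.
int(A) = ⋃ {U ∈ τ : U ⊆ A}. Opens contained in A: ∅, {m}, {n}, {m, n}.
Taking the union of these: int(A) = {m, n}.
cl(A) = ⋂ {C closed : A ⊆ C}. Closed sets containing A: {m, n}, {m, n, o}, {l, m, n, o}.
Intersecting these: cl(A) = {m, n}.
∂A = cl(A) ∖ int(A) = {m, n} ∖ {m, n} = ∅.


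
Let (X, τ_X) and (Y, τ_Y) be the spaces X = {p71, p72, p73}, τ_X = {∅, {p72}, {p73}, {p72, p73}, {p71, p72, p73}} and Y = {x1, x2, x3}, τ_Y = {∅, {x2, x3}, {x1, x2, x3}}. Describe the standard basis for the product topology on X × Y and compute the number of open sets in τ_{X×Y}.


Basis B = {∅ × ∅, {p72} × {x2, x3}, {p73} × {x2, x3}, {p72} × {x1, x2, x3}, {p73} × {x1, x2, x3}, {p72, p73} × {x2, x3}, {p71, p72, p73} × {x2, x3}, {p72, p73} × {x1, x2, x3}, {p71, p72, p73} × {x1, x2, x3}}; |τ_{X×Y}| = 14.

Enumerate products U × V with U ∈ τ_X, V ∈ τ_Y (deduplicated):
  ∅ × ∅ = {} (∅)
  {p72} × {x2, x3} = {(p72,x2), (p72,x3)}
  {p73} × {x2, x3} = {(p73,x2), (p73,x3)}
  {p72} × {x1, x2, x3} = {(p72,x1), (p72,x2), (p72,x3)}
  {p73} × {x1, x2, x3} = {(p73,x1), (p73,x2), (p73,x3)}
  {p72, p73} × {x2, x3} = {(p72,x2), (p72,x3), (p73,x2), (p73,x3)}
  {p71, p72, p73} × {x2, x3} = {(p71,x2), (p71,x3), (p72,x2), (p72,x3), (p73,x2), (p73,x3)}
  {p72, p73} × {x1, x2, x3} = {(p72,x1), (p72,x2), (p72,x3), (p73,x1), (p73,x2), (p73,x3)}
  {p71, p72, p73} × {x1, x2, x3} = {(p71,x1), (p71,x2), (p71,x3), (p72,x1), (p72,x2), (p72,x3), (p73,x1), (p73,x2), (p73,x3)}
These 9 distinct sets form the basis B.
Close under arbitrary unions to get τ_{X×Y}; counting gives |τ_{X×Y}| = 14.


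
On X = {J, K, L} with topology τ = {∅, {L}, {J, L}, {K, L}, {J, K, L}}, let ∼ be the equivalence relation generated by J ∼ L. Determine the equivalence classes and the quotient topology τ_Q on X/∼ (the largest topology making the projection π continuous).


X/∼ = {[J=L], [K]}; |τ_Q| = 3.

Equivalence classes: [J=L], [K].
Quotient map π: X → X/∼ sends J ↦ [J=L], K ↦ [K], L ↦ [J=L].
For each subset V ⊆ X/∼, compute π^{-1}(V) ⊆ X and check whether π^{-1}(V) ∈ τ. V is open in τ_Q iff π^{-1}(V) ∈ τ.
  V = {}: π^{-1}(V) = ∅ ∈ τ ✓.
  V = {[J=L]}: π^{-1}(V) = {J, L} ∈ τ ✓.
  V = {[K]}: π^{-1}(V) = {K} ∉ τ ✗.
  V = {[J=L], [K]}: π^{-1}(V) = {J, K, L} ∈ τ ✓.
Open sets in the quotient: τ_Q = {{}, {[J=L]}, {[J=L], [K]}} (3 elements).


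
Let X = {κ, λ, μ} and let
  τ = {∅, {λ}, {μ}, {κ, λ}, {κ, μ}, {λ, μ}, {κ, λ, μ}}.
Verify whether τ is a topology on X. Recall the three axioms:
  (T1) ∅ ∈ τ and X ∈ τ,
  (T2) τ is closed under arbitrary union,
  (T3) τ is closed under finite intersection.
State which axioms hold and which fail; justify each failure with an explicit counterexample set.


τ is NOT a topology on X.

Axiom (T1): ∅ ∈ τ? Yes; X ∈ τ? Yes.
Axiom (T2/T3): check pairwise unions and intersections of members of τ.
Counterexample for (T3): {κ, λ} ∩ {κ, μ} = {κ} ∉ τ. Therefore τ is NOT a topology.


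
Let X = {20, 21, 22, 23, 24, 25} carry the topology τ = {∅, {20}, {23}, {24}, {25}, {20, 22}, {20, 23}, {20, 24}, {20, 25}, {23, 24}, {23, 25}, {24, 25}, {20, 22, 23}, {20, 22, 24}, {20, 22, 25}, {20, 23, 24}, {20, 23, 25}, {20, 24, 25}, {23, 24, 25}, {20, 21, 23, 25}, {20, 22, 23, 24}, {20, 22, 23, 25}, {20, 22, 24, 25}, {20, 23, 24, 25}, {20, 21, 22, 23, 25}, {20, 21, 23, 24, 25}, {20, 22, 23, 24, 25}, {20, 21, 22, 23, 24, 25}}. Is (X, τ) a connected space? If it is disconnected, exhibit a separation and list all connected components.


(X, τ) is disconnected; components = [{24}, {20, 21, 22, 23, 25}].

Find clopen sets (U ∈ τ with X ∖ U ∈ τ):
  U = ∅, X ∖ U = {20, 21, 22, 23, 24, 25} — both open, so U is clopen.
  U = {24}, X ∖ U = {20, 21, 22, 23, 25} — both open, so U is clopen.
  U = {20, 21, 22, 23, 25}, X ∖ U = {24} — both open, so U is clopen.
  U = {20, 21, 22, 23, 24, 25}, X ∖ U = ∅ — both open, so U is clopen.
Nontrivial clopen(s) exist: e.g. {24}. So (X, τ) is disconnected.
Compute connected components by grouping points that agree on all clopens:
  component: {24}
  component: {20, 21, 22, 23, 25}


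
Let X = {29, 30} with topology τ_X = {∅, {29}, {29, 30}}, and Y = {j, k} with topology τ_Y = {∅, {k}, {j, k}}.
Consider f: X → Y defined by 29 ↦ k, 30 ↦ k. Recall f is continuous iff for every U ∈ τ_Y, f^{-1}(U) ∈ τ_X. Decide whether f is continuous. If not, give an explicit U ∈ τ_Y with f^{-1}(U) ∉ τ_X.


f IS continuous.

Compute f^{-1}(U) for each U ∈ τ_Y:
  U = ∅: f^{-1}(U) = ∅ ∈ τ_X ✓.
  U = {k}: f^{-1}(U) = {29, 30} ∈ τ_X ✓.
  U = {j, k}: f^{-1}(U) = {29, 30} ∈ τ_X ✓.
Every preimage lies in τ_X, so f IS continuous.


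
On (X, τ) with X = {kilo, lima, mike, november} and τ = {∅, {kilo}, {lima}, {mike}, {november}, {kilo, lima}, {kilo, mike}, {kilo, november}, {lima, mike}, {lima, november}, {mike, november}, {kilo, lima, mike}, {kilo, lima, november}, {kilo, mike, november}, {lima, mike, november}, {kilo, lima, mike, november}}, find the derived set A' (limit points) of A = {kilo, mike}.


A' = ∅

For each x ∈ X, list the open sets U ∈ τ with x ∈ U, then check whether U ∩ (A ∖ {x}) ≠ ∅ for every such U.
  x = kilo: open {kilo} ∋ x has {kilo} ∩ (A ∖ {kilo}) = ∅, so x is NOT a limit point.
  x = lima: open {lima} ∋ x has {lima} ∩ (A ∖ {lima}) = ∅, so x is NOT a limit point.
  x = mike: open {mike} ∋ x has {mike} ∩ (A ∖ {mike}) = ∅, so x is NOT a limit point.
  x = november: open {november} ∋ x has {november} ∩ (A ∖ {november}) = ∅, so x is NOT a limit point.
Collecting: A' = ∅.


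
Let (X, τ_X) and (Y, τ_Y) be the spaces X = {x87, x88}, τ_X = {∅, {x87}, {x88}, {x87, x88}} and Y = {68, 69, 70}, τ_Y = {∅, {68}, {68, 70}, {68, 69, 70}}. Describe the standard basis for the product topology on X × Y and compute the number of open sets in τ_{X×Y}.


Basis B = {∅ × ∅, {x87} × {68}, {x88} × {68}, {x87} × {68, 70}, {x87, x88} × {68}, {x88} × {68, 70}, {x87} × {68, 69, 70}, {x88} × {68, 69, 70}, {x87, x88} × {68, 70}, {x87, x88} × {68, 69, 70}}; |τ_{X×Y}| = 16.

Enumerate products U × V with U ∈ τ_X, V ∈ τ_Y (deduplicated):
  ∅ × ∅ = {} (∅)
  {x87} × {68} = {(x87,68)}
  {x88} × {68} = {(x88,68)}
  {x87} × {68, 70} = {(x87,68), (x87,70)}
  {x87, x88} × {68} = {(x87,68), (x88,68)}
  {x88} × {68, 70} = {(x88,68), (x88,70)}
  {x87} × {68, 69, 70} = {(x87,68), (x87,69), (x87,70)}
  {x88} × {68, 69, 70} = {(x88,68), (x88,69), (x88,70)}
  {x87, x88} × {68, 70} = {(x87,68), (x87,70), (x88,68), (x88,70)}
  {x87, x88} × {68, 69, 70} = {(x87,68), (x87,69), (x87,70), (x88,68), (x88,69), (x88,70)}
These 10 distinct sets form the basis B.
Close under arbitrary unions to get τ_{X×Y}; counting gives |τ_{X×Y}| = 16.


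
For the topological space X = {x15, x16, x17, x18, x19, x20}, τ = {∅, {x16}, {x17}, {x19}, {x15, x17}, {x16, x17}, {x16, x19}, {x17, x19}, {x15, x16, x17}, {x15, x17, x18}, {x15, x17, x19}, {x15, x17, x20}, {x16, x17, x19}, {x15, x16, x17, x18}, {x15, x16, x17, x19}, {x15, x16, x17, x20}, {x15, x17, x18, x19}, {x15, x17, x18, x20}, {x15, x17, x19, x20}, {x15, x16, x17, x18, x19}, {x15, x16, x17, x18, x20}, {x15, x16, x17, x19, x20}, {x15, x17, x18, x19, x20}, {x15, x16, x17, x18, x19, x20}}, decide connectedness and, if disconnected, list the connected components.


(X, τ) is disconnected; components = [{x16}, {x19}, {x15, x17, x18, x20}].

Find clopen sets (U ∈ τ with X ∖ U ∈ τ):
  U = ∅, X ∖ U = {x15, x16, x17, x18, x19, x20} — both open, so U is clopen.
  U = {x16}, X ∖ U = {x15, x17, x18, x19, x20} — both open, so U is clopen.
  U = {x19}, X ∖ U = {x15, x16, x17, x18, x20} — both open, so U is clopen.
  U = {x16, x19}, X ∖ U = {x15, x17, x18, x20} — both open, so U is clopen.
  U = {x15, x17, x18, x20}, X ∖ U = {x16, x19} — both open, so U is clopen.
  U = {x15, x16, x17, x18, x20}, X ∖ U = {x19} — both open, so U is clopen.
  U = {x15, x17, x18, x19, x20}, X ∖ U = {x16} — both open, so U is clopen.
  U = {x15, x16, x17, x18, x19, x20}, X ∖ U = ∅ — both open, so U is clopen.
Nontrivial clopen(s) exist: e.g. {x15, x16, x17, x18, x20}. So (X, τ) is disconnected.
Compute connected components by grouping points that agree on all clopens:
  component: {x16}
  component: {x19}
  component: {x15, x17, x18, x20}


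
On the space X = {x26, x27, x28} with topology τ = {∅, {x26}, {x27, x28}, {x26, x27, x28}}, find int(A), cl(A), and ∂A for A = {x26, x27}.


int(A) = {x26}, cl(A) = {x26, x27, x28}, ∂A = {x27, x28}.

Closed sets in (X, τ) are complements of opens:
  closed(X, τ) = {∅, {x26}, {x27, x28}, {x26, x27, x28}}.
int(A) = ⋃ {U ∈ τ : U ⊆ A}. Opens contained in A: ∅, {x26}.
Taking the union of these: int(A) = {x26}.
cl(A) = ⋂ {C closed : A ⊆ C}. Closed sets containing A: {x26, x27, x28}.
Intersecting these: cl(A) = {x26, x27, x28}.
∂A = cl(A) ∖ int(A) = {x26, x27, x28} ∖ {x26} = {x27, x28}.


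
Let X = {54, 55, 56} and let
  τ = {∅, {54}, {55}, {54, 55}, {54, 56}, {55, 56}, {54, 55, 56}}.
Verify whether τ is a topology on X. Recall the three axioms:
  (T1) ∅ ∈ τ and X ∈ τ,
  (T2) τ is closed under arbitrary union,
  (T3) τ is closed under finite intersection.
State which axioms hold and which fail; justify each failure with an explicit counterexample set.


τ is NOT a topology on X.

Axiom (T1): ∅ ∈ τ? Yes; X ∈ τ? Yes.
Axiom (T2/T3): check pairwise unions and intersections of members of τ.
Counterexample for (T3): {54, 56} ∩ {55, 56} = {56} ∉ τ. Therefore τ is NOT a topology.


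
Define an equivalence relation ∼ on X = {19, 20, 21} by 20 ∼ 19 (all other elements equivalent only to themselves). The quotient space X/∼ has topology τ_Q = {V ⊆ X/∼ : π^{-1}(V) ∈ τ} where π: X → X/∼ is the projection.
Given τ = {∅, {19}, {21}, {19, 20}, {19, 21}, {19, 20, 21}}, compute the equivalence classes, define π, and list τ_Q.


X/∼ = {[19=20], [21]}; |τ_Q| = 4.

Equivalence classes: [19=20], [21].
Quotient map π: X → X/∼ sends 19 ↦ [19=20], 20 ↦ [19=20], 21 ↦ [21].
For each subset V ⊆ X/∼, compute π^{-1}(V) ⊆ X and check whether π^{-1}(V) ∈ τ. V is open in τ_Q iff π^{-1}(V) ∈ τ.
  V = {}: π^{-1}(V) = ∅ ∈ τ ✓.
  V = {[19=20]}: π^{-1}(V) = {19, 20} ∈ τ ✓.
  V = {[21]}: π^{-1}(V) = {21} ∈ τ ✓.
  V = {[19=20], [21]}: π^{-1}(V) = {19, 20, 21} ∈ τ ✓.
Open sets in the quotient: τ_Q = {{}, {[19=20]}, {[21]}, {[19=20], [21]}} (4 elements).


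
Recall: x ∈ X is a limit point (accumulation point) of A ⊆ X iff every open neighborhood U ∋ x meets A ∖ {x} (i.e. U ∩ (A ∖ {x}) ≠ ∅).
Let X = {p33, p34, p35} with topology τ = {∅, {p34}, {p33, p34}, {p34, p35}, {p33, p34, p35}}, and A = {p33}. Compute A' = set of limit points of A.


A' = ∅

For each x ∈ X, list the open sets U ∈ τ with x ∈ U, then check whether U ∩ (A ∖ {x}) ≠ ∅ for every such U.
  x = p33: open {p33, p34} ∋ x has {p33, p34} ∩ (A ∖ {p33}) = ∅, so x is NOT a limit point.
  x = p34: open {p34} ∋ x has {p34} ∩ (A ∖ {p34}) = ∅, so x is NOT a limit point.
  x = p35: open {p34, p35} ∋ x has {p34, p35} ∩ (A ∖ {p35}) = ∅, so x is NOT a limit point.
Collecting: A' = ∅.


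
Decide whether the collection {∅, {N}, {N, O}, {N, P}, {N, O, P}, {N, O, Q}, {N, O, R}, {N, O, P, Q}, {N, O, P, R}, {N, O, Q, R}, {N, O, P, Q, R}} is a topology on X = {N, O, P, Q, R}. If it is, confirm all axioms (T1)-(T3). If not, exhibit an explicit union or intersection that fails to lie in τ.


τ IS a topology on X.

Axiom (T1): ∅ ∈ τ? Yes; X ∈ τ? Yes.
Axiom (T2/T3): check pairwise unions and intersections of members of τ.
All pairwise intersections and unions checked — each lies in τ. Therefore τ satisfies (T1), (T2), (T3): it IS a topology on X.


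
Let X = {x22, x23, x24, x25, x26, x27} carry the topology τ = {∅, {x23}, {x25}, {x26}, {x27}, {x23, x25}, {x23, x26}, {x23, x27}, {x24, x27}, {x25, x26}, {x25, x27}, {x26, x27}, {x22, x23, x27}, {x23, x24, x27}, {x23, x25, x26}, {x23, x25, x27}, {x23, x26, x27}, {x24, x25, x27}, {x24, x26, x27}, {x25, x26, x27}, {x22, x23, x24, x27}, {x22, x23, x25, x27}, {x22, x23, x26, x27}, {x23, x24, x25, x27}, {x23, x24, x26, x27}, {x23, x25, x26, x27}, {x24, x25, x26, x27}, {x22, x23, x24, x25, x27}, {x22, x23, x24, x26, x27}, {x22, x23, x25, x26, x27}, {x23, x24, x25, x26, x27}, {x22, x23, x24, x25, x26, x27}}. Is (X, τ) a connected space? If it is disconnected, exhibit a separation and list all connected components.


(X, τ) is disconnected; components = [{x25}, {x26}, {x22, x23, x24, x27}].

Find clopen sets (U ∈ τ with X ∖ U ∈ τ):
  U = ∅, X ∖ U = {x22, x23, x24, x25, x26, x27} — both open, so U is clopen.
  U = {x25}, X ∖ U = {x22, x23, x24, x26, x27} — both open, so U is clopen.
  U = {x26}, X ∖ U = {x22, x23, x24, x25, x27} — both open, so U is clopen.
  U = {x25, x26}, X ∖ U = {x22, x23, x24, x27} — both open, so U is clopen.
  U = {x22, x23, x24, x27}, X ∖ U = {x25, x26} — both open, so U is clopen.
  U = {x22, x23, x24, x25, x27}, X ∖ U = {x26} — both open, so U is clopen.
  U = {x22, x23, x24, x26, x27}, X ∖ U = {x25} — both open, so U is clopen.
  U = {x22, x23, x24, x25, x26, x27}, X ∖ U = ∅ — both open, so U is clopen.
Nontrivial clopen(s) exist: e.g. {x22, x23, x24, x27}. So (X, τ) is disconnected.
Compute connected components by grouping points that agree on all clopens:
  component: {x25}
  component: {x26}
  component: {x22, x23, x24, x27}


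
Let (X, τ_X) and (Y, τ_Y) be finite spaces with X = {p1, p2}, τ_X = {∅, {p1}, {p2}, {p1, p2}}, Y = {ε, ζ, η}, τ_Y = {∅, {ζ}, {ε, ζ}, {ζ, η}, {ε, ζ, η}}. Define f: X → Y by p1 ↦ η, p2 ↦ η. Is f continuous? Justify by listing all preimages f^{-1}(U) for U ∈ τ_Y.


f IS continuous.

Compute f^{-1}(U) for each U ∈ τ_Y:
  U = ∅: f^{-1}(U) = ∅ ∈ τ_X ✓.
  U = {ζ}: f^{-1}(U) = ∅ ∈ τ_X ✓.
  U = {ε, ζ}: f^{-1}(U) = ∅ ∈ τ_X ✓.
  U = {ζ, η}: f^{-1}(U) = {p1, p2} ∈ τ_X ✓.
  U = {ε, ζ, η}: f^{-1}(U) = {p1, p2} ∈ τ_X ✓.
Every preimage lies in τ_X, so f IS continuous.


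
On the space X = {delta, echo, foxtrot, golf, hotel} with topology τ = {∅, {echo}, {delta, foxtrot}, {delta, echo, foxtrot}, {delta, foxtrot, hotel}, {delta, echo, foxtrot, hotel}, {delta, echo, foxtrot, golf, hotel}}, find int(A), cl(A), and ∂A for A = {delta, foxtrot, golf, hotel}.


int(A) = {delta, foxtrot, hotel}, cl(A) = {delta, foxtrot, golf, hotel}, ∂A = {golf}.

Closed sets in (X, τ) are complements of opens:
  closed(X, τ) = {∅, {golf}, {echo, golf}, {golf, hotel}, {echo, golf, hotel}, {delta, foxtrot, golf, hotel}, {delta, echo, foxtrot, golf, hotel}}.
int(A) = ⋃ {U ∈ τ : U ⊆ A}. Opens contained in A: ∅, {delta, foxtrot}, {delta, foxtrot, hotel}.
Taking the union of these: int(A) = {delta, foxtrot, hotel}.
cl(A) = ⋂ {C closed : A ⊆ C}. Closed sets containing A: {delta, foxtrot, golf, hotel}, {delta, echo, foxtrot, golf, hotel}.
Intersecting these: cl(A) = {delta, foxtrot, golf, hotel}.
∂A = cl(A) ∖ int(A) = {delta, foxtrot, golf, hotel} ∖ {delta, foxtrot, hotel} = {golf}.


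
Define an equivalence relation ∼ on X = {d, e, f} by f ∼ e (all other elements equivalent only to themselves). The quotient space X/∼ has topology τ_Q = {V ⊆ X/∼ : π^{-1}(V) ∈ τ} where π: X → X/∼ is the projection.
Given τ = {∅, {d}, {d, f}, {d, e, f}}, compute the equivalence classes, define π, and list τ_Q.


X/∼ = {[d], [e=f]}; |τ_Q| = 3.

Equivalence classes: [d], [e=f].
Quotient map π: X → X/∼ sends d ↦ [d], e ↦ [e=f], f ↦ [e=f].
For each subset V ⊆ X/∼, compute π^{-1}(V) ⊆ X and check whether π^{-1}(V) ∈ τ. V is open in τ_Q iff π^{-1}(V) ∈ τ.
  V = {}: π^{-1}(V) = ∅ ∈ τ ✓.
  V = {[d]}: π^{-1}(V) = {d} ∈ τ ✓.
  V = {[e=f]}: π^{-1}(V) = {e, f} ∉ τ ✗.
  V = {[d], [e=f]}: π^{-1}(V) = {d, e, f} ∈ τ ✓.
Open sets in the quotient: τ_Q = {{}, {[d]}, {[d], [e=f]}} (3 elements).


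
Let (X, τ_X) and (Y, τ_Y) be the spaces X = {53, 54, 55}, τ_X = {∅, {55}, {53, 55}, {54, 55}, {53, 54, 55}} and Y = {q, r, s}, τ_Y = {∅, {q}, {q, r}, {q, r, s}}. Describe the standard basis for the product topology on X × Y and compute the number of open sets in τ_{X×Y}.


Basis B = {∅ × ∅, {55} × {q}, {53, 55} × {q}, {54, 55} × {q}, {55} × {q, r}, {53, 54, 55} × {q}, {55} × {q, r, s}, {53, 55} × {q, r}, {54, 55} × {q, r}, {53, 55} × {q, r, s}, {53, 54, 55} × {q, r}, {54, 55} × {q, r, s}, {53, 54, 55} × {q, r, s}}; |τ_{X×Y}| = 30.

Enumerate products U × V with U ∈ τ_X, V ∈ τ_Y (deduplicated):
  ∅ × ∅ = {} (∅)
  {55} × {q} = {(55,q)}
  {53, 55} × {q} = {(53,q), (55,q)}
  {54, 55} × {q} = {(54,q), (55,q)}
  {55} × {q, r} = {(55,q), (55,r)}
  {53, 54, 55} × {q} = {(53,q), (54,q), (55,q)}
  {55} × {q, r, s} = {(55,q), (55,r), (55,s)}
  {53, 55} × {q, r} = {(53,q), (53,r), (55,q), (55,r)}
  {54, 55} × {q, r} = {(54,q), (54,r), (55,q), (55,r)}
  {53, 55} × {q, r, s} = {(53,q), (53,r), (53,s), (55,q), (55,r), (55,s)}
  {53, 54, 55} × {q, r} = {(53,q), (53,r), (54,q), (54,r), (55,q), (55,r)}
  {54, 55} × {q, r, s} = {(54,q), (54,r), (54,s), (55,q), (55,r), (55,s)}
  {53, 54, 55} × {q, r, s} = {(53,q), (53,r), (53,s), (54,q), (54,r), (54,s), (55,q), (55,r), (55,s)}
These 13 distinct sets form the basis B.
Close under arbitrary unions to get τ_{X×Y}; counting gives |τ_{X×Y}| = 30.


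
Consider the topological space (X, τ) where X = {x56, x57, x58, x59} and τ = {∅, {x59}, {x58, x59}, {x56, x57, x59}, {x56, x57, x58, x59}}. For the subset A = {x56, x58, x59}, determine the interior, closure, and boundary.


int(A) = {x58, x59}, cl(A) = {x56, x57, x58, x59}, ∂A = {x56, x57}.

Closed sets in (X, τ) are complements of opens:
  closed(X, τ) = {∅, {x58}, {x56, x57}, {x56, x57, x58}, {x56, x57, x58, x59}}.
int(A) = ⋃ {U ∈ τ : U ⊆ A}. Opens contained in A: ∅, {x59}, {x58, x59}.
Taking the union of these: int(A) = {x58, x59}.
cl(A) = ⋂ {C closed : A ⊆ C}. Closed sets containing A: {x56, x57, x58, x59}.
Intersecting these: cl(A) = {x56, x57, x58, x59}.
∂A = cl(A) ∖ int(A) = {x56, x57, x58, x59} ∖ {x58, x59} = {x56, x57}.


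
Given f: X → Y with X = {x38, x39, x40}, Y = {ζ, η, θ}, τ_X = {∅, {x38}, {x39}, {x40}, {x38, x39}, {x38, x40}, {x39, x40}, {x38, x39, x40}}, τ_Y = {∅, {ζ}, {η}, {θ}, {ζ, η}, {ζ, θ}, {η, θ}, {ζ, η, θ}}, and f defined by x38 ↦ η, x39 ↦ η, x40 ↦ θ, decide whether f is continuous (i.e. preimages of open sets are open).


f IS continuous.

Compute f^{-1}(U) for each U ∈ τ_Y:
  U = ∅: f^{-1}(U) = ∅ ∈ τ_X ✓.
  U = {ζ}: f^{-1}(U) = ∅ ∈ τ_X ✓.
  U = {η}: f^{-1}(U) = {x38, x39} ∈ τ_X ✓.
  U = {θ}: f^{-1}(U) = {x40} ∈ τ_X ✓.
  U = {ζ, η}: f^{-1}(U) = {x38, x39} ∈ τ_X ✓.
  U = {ζ, θ}: f^{-1}(U) = {x40} ∈ τ_X ✓.
  U = {η, θ}: f^{-1}(U) = {x38, x39, x40} ∈ τ_X ✓.
  U = {ζ, η, θ}: f^{-1}(U) = {x38, x39, x40} ∈ τ_X ✓.
Every preimage lies in τ_X, so f IS continuous.


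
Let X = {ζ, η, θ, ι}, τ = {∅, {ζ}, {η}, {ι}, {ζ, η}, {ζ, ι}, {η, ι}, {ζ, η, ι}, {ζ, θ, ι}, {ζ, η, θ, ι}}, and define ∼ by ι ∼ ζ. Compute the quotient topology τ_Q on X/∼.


X/∼ = {[ζ=ι], [η], [θ]}; |τ_Q| = 6.

Equivalence classes: [ζ=ι], [η], [θ].
Quotient map π: X → X/∼ sends ζ ↦ [ζ=ι], η ↦ [η], θ ↦ [θ], ι ↦ [ζ=ι].
For each subset V ⊆ X/∼, compute π^{-1}(V) ⊆ X and check whether π^{-1}(V) ∈ τ. V is open in τ_Q iff π^{-1}(V) ∈ τ.
  V = {}: π^{-1}(V) = ∅ ∈ τ ✓.
  V = {[ζ=ι]}: π^{-1}(V) = {ζ, ι} ∈ τ ✓.
  V = {[η]}: π^{-1}(V) = {η} ∈ τ ✓.
  V = {[ζ=ι], [η]}: π^{-1}(V) = {ζ, η, ι} ∈ τ ✓.
  V = {[θ]}: π^{-1}(V) = {θ} ∉ τ ✗.
  V = {[ζ=ι], [θ]}: π^{-1}(V) = {ζ, θ, ι} ∈ τ ✓.
  V = {[η], [θ]}: π^{-1}(V) = {η, θ} ∉ τ ✗.
  V = {[ζ=ι], [η], [θ]}: π^{-1}(V) = {ζ, η, θ, ι} ∈ τ ✓.
Open sets in the quotient: τ_Q = {{}, {[ζ=ι]}, {[η]}, {[ζ=ι], [η]}, {[ζ=ι], [θ]}, {[ζ=ι], [η], [θ]}} (6 elements).


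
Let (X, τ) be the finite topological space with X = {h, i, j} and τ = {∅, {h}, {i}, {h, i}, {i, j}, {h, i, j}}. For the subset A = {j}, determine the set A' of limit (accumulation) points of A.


A' = ∅

For each x ∈ X, list the open sets U ∈ τ with x ∈ U, then check whether U ∩ (A ∖ {x}) ≠ ∅ for every such U.
  x = h: open {h} ∋ x has {h} ∩ (A ∖ {h}) = ∅, so x is NOT a limit point.
  x = i: open {i} ∋ x has {i} ∩ (A ∖ {i}) = ∅, so x is NOT a limit point.
  x = j: open {i, j} ∋ x has {i, j} ∩ (A ∖ {j}) = ∅, so x is NOT a limit point.
Collecting: A' = ∅.


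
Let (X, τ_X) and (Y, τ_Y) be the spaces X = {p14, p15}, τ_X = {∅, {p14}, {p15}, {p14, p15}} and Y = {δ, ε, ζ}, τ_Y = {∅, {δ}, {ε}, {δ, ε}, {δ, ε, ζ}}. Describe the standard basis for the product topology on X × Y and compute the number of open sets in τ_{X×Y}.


Basis B = {∅ × ∅, {p14} × {δ}, {p14} × {ε}, {p15} × {δ}, {p15} × {ε}, {p14} × {δ, ε}, {p14, p15} × {δ}, {p14, p15} × {ε}, {p15} × {δ, ε}, {p14} × {δ, ε, ζ}, {p15} × {δ, ε, ζ}, {p14, p15} × {δ, ε}, {p14, p15} × {δ, ε, ζ}}; |τ_{X×Y}| = 25.

Enumerate products U × V with U ∈ τ_X, V ∈ τ_Y (deduplicated):
  ∅ × ∅ = {} (∅)
  {p14} × {δ} = {(p14,δ)}
  {p14} × {ε} = {(p14,ε)}
  {p15} × {δ} = {(p15,δ)}
  {p15} × {ε} = {(p15,ε)}
  {p14} × {δ, ε} = {(p14,δ), (p14,ε)}
  {p14, p15} × {δ} = {(p14,δ), (p15,δ)}
  {p14, p15} × {ε} = {(p14,ε), (p15,ε)}
  {p15} × {δ, ε} = {(p15,δ), (p15,ε)}
  {p14} × {δ, ε, ζ} = {(p14,δ), (p14,ε), (p14,ζ)}
  {p15} × {δ, ε, ζ} = {(p15,δ), (p15,ε), (p15,ζ)}
  {p14, p15} × {δ, ε} = {(p14,δ), (p14,ε), (p15,δ), (p15,ε)}
  {p14, p15} × {δ, ε, ζ} = {(p14,δ), (p14,ε), (p14,ζ), (p15,δ), (p15,ε), (p15,ζ)}
These 13 distinct sets form the basis B.
Close under arbitrary unions to get τ_{X×Y}; counting gives |τ_{X×Y}| = 25.


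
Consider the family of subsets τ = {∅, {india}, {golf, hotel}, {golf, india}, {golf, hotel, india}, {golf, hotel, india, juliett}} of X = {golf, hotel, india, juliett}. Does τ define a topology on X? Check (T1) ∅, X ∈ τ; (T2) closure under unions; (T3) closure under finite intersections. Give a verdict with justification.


τ is NOT a topology on X.

Axiom (T1): ∅ ∈ τ? Yes; X ∈ τ? Yes.
Axiom (T2/T3): check pairwise unions and intersections of members of τ.
Counterexample for (T3): {golf, hotel} ∩ {golf, india} = {golf} ∉ τ. Therefore τ is NOT a topology.


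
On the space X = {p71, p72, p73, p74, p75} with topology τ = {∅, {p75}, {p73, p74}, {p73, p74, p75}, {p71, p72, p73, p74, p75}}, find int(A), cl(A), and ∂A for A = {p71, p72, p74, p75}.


int(A) = {p75}, cl(A) = {p71, p72, p73, p74, p75}, ∂A = {p71, p72, p73, p74}.

Closed sets in (X, τ) are complements of opens:
  closed(X, τ) = {∅, {p71, p72}, {p71, p72, p75}, {p71, p72, p73, p74}, {p71, p72, p73, p74, p75}}.
int(A) = ⋃ {U ∈ τ : U ⊆ A}. Opens contained in A: ∅, {p75}.
Taking the union of these: int(A) = {p75}.
cl(A) = ⋂ {C closed : A ⊆ C}. Closed sets containing A: {p71, p72, p73, p74, p75}.
Intersecting these: cl(A) = {p71, p72, p73, p74, p75}.
∂A = cl(A) ∖ int(A) = {p71, p72, p73, p74, p75} ∖ {p75} = {p71, p72, p73, p74}.


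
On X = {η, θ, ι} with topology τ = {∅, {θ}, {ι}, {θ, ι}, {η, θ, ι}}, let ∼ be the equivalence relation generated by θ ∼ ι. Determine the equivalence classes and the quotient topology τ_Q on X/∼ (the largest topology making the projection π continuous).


X/∼ = {[η], [θ=ι]}; |τ_Q| = 3.

Equivalence classes: [η], [θ=ι].
Quotient map π: X → X/∼ sends η ↦ [η], θ ↦ [θ=ι], ι ↦ [θ=ι].
For each subset V ⊆ X/∼, compute π^{-1}(V) ⊆ X and check whether π^{-1}(V) ∈ τ. V is open in τ_Q iff π^{-1}(V) ∈ τ.
  V = {}: π^{-1}(V) = ∅ ∈ τ ✓.
  V = {[η]}: π^{-1}(V) = {η} ∉ τ ✗.
  V = {[θ=ι]}: π^{-1}(V) = {θ, ι} ∈ τ ✓.
  V = {[η], [θ=ι]}: π^{-1}(V) = {η, θ, ι} ∈ τ ✓.
Open sets in the quotient: τ_Q = {{}, {[θ=ι]}, {[η], [θ=ι]}} (3 elements).


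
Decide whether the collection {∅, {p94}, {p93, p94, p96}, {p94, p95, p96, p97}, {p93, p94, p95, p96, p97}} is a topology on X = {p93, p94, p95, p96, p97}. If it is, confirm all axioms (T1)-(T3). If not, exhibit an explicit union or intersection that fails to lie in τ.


τ is NOT a topology on X.

Axiom (T1): ∅ ∈ τ? Yes; X ∈ τ? Yes.
Axiom (T2/T3): check pairwise unions and intersections of members of τ.
Counterexample for (T3): {p93, p94, p96} ∩ {p94, p95, p96, p97} = {p94, p96} ∉ τ. Therefore τ is NOT a topology.


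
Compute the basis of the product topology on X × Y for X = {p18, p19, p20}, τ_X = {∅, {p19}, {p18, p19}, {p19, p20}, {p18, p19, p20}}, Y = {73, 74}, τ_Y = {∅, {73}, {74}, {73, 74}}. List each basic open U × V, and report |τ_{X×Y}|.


Basis B = {∅ × ∅, {p19} × {73}, {p19} × {74}, {p18, p19} × {73}, {p18, p19} × {74}, {p19} × {73, 74}, {p19, p20} × {73}, {p19, p20} × {74}, {p18, p19, p20} × {73}, {p18, p19, p20} × {74}, {p18, p19} × {73, 74}, {p19, p20} × {73, 74}, {p18, p19, p20} × {73, 74}}; |τ_{X×Y}| = 25.

Enumerate products U × V with U ∈ τ_X, V ∈ τ_Y (deduplicated):
  ∅ × ∅ = {} (∅)
  {p19} × {73} = {(p19,73)}
  {p19} × {74} = {(p19,74)}
  {p18, p19} × {73} = {(p18,73), (p19,73)}
  {p18, p19} × {74} = {(p18,74), (p19,74)}
  {p19} × {73, 74} = {(p19,73), (p19,74)}
  {p19, p20} × {73} = {(p19,73), (p20,73)}
  {p19, p20} × {74} = {(p19,74), (p20,74)}
  {p18, p19, p20} × {73} = {(p18,73), (p19,73), (p20,73)}
  {p18, p19, p20} × {74} = {(p18,74), (p19,74), (p20,74)}
  {p18, p19} × {73, 74} = {(p18,73), (p18,74), (p19,73), (p19,74)}
  {p19, p20} × {73, 74} = {(p19,73), (p19,74), (p20,73), (p20,74)}
  {p18, p19, p20} × {73, 74} = {(p18,73), (p18,74), (p19,73), (p19,74), (p20,73), (p20,74)}
These 13 distinct sets form the basis B.
Close under arbitrary unions to get τ_{X×Y}; counting gives |τ_{X×Y}| = 25.


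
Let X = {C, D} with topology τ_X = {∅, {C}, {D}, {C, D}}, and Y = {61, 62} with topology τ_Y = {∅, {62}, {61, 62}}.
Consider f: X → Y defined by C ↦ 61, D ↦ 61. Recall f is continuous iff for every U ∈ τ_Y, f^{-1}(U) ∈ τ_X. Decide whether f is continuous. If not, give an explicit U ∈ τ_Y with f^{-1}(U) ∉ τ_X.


f IS continuous.

Compute f^{-1}(U) for each U ∈ τ_Y:
  U = ∅: f^{-1}(U) = ∅ ∈ τ_X ✓.
  U = {62}: f^{-1}(U) = ∅ ∈ τ_X ✓.
  U = {61, 62}: f^{-1}(U) = {C, D} ∈ τ_X ✓.
Every preimage lies in τ_X, so f IS continuous.


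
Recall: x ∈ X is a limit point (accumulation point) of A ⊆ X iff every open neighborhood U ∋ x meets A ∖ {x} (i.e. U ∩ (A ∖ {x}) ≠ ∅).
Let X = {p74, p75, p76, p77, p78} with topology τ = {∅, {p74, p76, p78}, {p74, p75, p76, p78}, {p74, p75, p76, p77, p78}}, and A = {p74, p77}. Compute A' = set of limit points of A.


A' = {p75, p76, p77, p78}

For each x ∈ X, list the open sets U ∈ τ with x ∈ U, then check whether U ∩ (A ∖ {x}) ≠ ∅ for every such U.
  x = p74: open {p74, p76, p78} ∋ x has {p74, p76, p78} ∩ (A ∖ {p74}) = ∅, so x is NOT a limit point.
  x = p75: opens ∋ x are {p74, p75, p76, p78}, {p74, p75, p76, p77, p78}; each meets A ∖ {p75}, so x IS a limit point.
  x = p76: opens ∋ x are {p74, p76, p78}, {p74, p75, p76, p78}, {p74, p75, p76, p77, p78}; each meets A ∖ {p76}, so x IS a limit point.
  x = p77: opens ∋ x are {p74, p75, p76, p77, p78}; each meets A ∖ {p77}, so x IS a limit point.
  x = p78: opens ∋ x are {p74, p76, p78}, {p74, p75, p76, p78}, {p74, p75, p76, p77, p78}; each meets A ∖ {p78}, so x IS a limit point.
Collecting: A' = {p75, p76, p77, p78}.


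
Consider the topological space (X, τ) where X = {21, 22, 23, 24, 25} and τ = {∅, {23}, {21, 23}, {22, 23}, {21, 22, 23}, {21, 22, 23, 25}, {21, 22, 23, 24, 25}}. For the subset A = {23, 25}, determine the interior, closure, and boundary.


int(A) = {23}, cl(A) = {21, 22, 23, 24, 25}, ∂A = {21, 22, 24, 25}.

Closed sets in (X, τ) are complements of opens:
  closed(X, τ) = {∅, {24}, {24, 25}, {21, 24, 25}, {22, 24, 25}, {21, 22, 24, 25}, {21, 22, 23, 24, 25}}.
int(A) = ⋃ {U ∈ τ : U ⊆ A}. Opens contained in A: ∅, {23}.
Taking the union of these: int(A) = {23}.
cl(A) = ⋂ {C closed : A ⊆ C}. Closed sets containing A: {21, 22, 23, 24, 25}.
Intersecting these: cl(A) = {21, 22, 23, 24, 25}.
∂A = cl(A) ∖ int(A) = {21, 22, 23, 24, 25} ∖ {23} = {21, 22, 24, 25}.


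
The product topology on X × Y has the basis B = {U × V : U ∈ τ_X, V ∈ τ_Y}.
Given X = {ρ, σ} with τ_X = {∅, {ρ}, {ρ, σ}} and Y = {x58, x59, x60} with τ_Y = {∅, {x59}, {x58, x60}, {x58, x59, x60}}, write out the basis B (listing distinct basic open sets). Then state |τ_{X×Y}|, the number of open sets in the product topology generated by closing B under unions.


Basis B = {∅ × ∅, {ρ} × {x59}, {ρ} × {x58, x60}, {ρ, σ} × {x59}, {ρ} × {x58, x59, x60}, {ρ, σ} × {x58, x60}, {ρ, σ} × {x58, x59, x60}}; |τ_{X×Y}| = 9.

Enumerate products U × V with U ∈ τ_X, V ∈ τ_Y (deduplicated):
  ∅ × ∅ = {} (∅)
  {ρ} × {x59} = {(ρ,x59)}
  {ρ} × {x58, x60} = {(ρ,x58), (ρ,x60)}
  {ρ, σ} × {x59} = {(ρ,x59), (σ,x59)}
  {ρ} × {x58, x59, x60} = {(ρ,x58), (ρ,x59), (ρ,x60)}
  {ρ, σ} × {x58, x60} = {(ρ,x58), (ρ,x60), (σ,x58), (σ,x60)}
  {ρ, σ} × {x58, x59, x60} = {(ρ,x58), (ρ,x59), (ρ,x60), (σ,x58), (σ,x59), (σ,x60)}
These 7 distinct sets form the basis B.
Close under arbitrary unions to get τ_{X×Y}; counting gives |τ_{X×Y}| = 9.


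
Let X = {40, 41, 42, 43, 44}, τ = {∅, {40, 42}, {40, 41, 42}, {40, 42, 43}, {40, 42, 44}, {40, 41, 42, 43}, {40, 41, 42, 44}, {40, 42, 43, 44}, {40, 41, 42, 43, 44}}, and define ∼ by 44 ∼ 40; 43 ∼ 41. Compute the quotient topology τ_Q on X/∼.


X/∼ = {[40=44], [41=43], [42]}; |τ_Q| = 3.

Equivalence classes: [40=44], [41=43], [42].
Quotient map π: X → X/∼ sends 40 ↦ [40=44], 41 ↦ [41=43], 42 ↦ [42], 43 ↦ [41=43], 44 ↦ [40=44].
For each subset V ⊆ X/∼, compute π^{-1}(V) ⊆ X and check whether π^{-1}(V) ∈ τ. V is open in τ_Q iff π^{-1}(V) ∈ τ.
  V = {}: π^{-1}(V) = ∅ ∈ τ ✓.
  V = {[40=44]}: π^{-1}(V) = {40, 44} ∉ τ ✗.
  V = {[41=43]}: π^{-1}(V) = {41, 43} ∉ τ ✗.
  V = {[40=44], [41=43]}: π^{-1}(V) = {40, 41, 43, 44} ∉ τ ✗.
  V = {[42]}: π^{-1}(V) = {42} ∉ τ ✗.
  V = {[40=44], [42]}: π^{-1}(V) = {40, 42, 44} ∈ τ ✓.
  V = {[41=43], [42]}: π^{-1}(V) = {41, 42, 43} ∉ τ ✗.
  V = {[40=44], [41=43], [42]}: π^{-1}(V) = {40, 41, 42, 43, 44} ∈ τ ✓.
Open sets in the quotient: τ_Q = {{}, {[40=44], [42]}, {[40=44], [41=43], [42]}} (3 elements).


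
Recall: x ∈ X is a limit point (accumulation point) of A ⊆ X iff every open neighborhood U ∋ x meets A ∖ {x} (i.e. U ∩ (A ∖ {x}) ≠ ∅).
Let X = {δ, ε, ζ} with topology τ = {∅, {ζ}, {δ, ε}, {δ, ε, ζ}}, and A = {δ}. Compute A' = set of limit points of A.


A' = {ε}

For each x ∈ X, list the open sets U ∈ τ with x ∈ U, then check whether U ∩ (A ∖ {x}) ≠ ∅ for every such U.
  x = δ: open {δ, ε} ∋ x has {δ, ε} ∩ (A ∖ {δ}) = ∅, so x is NOT a limit point.
  x = ε: opens ∋ x are {δ, ε}, {δ, ε, ζ}; each meets A ∖ {ε}, so x IS a limit point.
  x = ζ: open {ζ} ∋ x has {ζ} ∩ (A ∖ {ζ}) = ∅, so x is NOT a limit point.
Collecting: A' = {ε}.


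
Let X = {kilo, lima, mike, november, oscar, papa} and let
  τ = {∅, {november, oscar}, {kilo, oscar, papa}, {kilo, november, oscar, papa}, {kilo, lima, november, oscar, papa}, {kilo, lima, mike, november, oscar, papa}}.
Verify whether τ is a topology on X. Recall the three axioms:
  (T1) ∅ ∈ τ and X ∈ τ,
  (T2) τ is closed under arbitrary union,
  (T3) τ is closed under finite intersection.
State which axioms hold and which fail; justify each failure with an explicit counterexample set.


τ is NOT a topology on X.

Axiom (T1): ∅ ∈ τ? Yes; X ∈ τ? Yes.
Axiom (T2/T3): check pairwise unions and intersections of members of τ.
Counterexample for (T3): {november, oscar} ∩ {kilo, oscar, papa} = {oscar} ∉ τ. Therefore τ is NOT a topology.


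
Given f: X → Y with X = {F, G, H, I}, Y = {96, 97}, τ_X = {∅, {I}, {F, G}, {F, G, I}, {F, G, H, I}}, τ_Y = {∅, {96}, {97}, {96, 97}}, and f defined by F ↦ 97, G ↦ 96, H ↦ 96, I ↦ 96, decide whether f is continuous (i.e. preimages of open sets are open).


f is NOT continuous.

Compute f^{-1}(U) for each U ∈ τ_Y:
  U = ∅: f^{-1}(U) = ∅ ∈ τ_X ✓.
  U = {96}: f^{-1}(U) = {G, H, I} ∉ τ_X ✗.
  U = {97}: f^{-1}(U) = {F} ∉ τ_X ✗.
  U = {96, 97}: f^{-1}(U) = {F, G, H, I} ∈ τ_X ✓.
Found U = {96} with f^{-1}(U) = {G, H, I} not in τ_X. Therefore f is NOT continuous.


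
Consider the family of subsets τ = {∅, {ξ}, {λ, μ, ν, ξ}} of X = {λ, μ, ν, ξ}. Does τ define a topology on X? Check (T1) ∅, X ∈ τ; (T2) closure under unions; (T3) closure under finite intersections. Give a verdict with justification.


τ IS a topology on X.

Axiom (T1): ∅ ∈ τ? Yes; X ∈ τ? Yes.
Axiom (T2/T3): check pairwise unions and intersections of members of τ.
All pairwise intersections and unions checked — each lies in τ. Therefore τ satisfies (T1), (T2), (T3): it IS a topology on X.


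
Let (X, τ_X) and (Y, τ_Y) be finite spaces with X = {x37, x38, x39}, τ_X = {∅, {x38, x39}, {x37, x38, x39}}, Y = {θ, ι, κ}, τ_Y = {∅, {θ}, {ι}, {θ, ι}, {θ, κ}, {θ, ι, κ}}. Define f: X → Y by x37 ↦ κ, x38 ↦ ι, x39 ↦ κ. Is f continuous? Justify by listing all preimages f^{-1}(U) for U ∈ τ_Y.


f is NOT continuous.

Compute f^{-1}(U) for each U ∈ τ_Y:
  U = ∅: f^{-1}(U) = ∅ ∈ τ_X ✓.
  U = {θ}: f^{-1}(U) = ∅ ∈ τ_X ✓.
  U = {ι}: f^{-1}(U) = {x38} ∉ τ_X ✗.
  U = {θ, ι}: f^{-1}(U) = {x38} ∉ τ_X ✗.
  U = {θ, κ}: f^{-1}(U) = {x37, x39} ∉ τ_X ✗.
  U = {θ, ι, κ}: f^{-1}(U) = {x37, x38, x39} ∈ τ_X ✓.
Found U = {ι} with f^{-1}(U) = {x38} not in τ_X. Therefore f is NOT continuous.


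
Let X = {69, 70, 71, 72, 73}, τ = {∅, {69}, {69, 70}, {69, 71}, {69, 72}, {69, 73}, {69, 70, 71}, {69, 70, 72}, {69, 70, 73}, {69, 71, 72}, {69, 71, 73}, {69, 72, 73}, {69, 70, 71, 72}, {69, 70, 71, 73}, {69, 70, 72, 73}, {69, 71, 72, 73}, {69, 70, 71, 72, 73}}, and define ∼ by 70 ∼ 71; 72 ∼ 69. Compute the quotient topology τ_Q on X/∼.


X/∼ = {[69=72], [70=71], [73]}; |τ_Q| = 5.

Equivalence classes: [69=72], [70=71], [73].
Quotient map π: X → X/∼ sends 69 ↦ [69=72], 70 ↦ [70=71], 71 ↦ [70=71], 72 ↦ [69=72], 73 ↦ [73].
For each subset V ⊆ X/∼, compute π^{-1}(V) ⊆ X and check whether π^{-1}(V) ∈ τ. V is open in τ_Q iff π^{-1}(V) ∈ τ.
  V = {}: π^{-1}(V) = ∅ ∈ τ ✓.
  V = {[69=72]}: π^{-1}(V) = {69, 72} ∈ τ ✓.
  V = {[70=71]}: π^{-1}(V) = {70, 71} ∉ τ ✗.
  V = {[69=72], [70=71]}: π^{-1}(V) = {69, 70, 71, 72} ∈ τ ✓.
  V = {[73]}: π^{-1}(V) = {73} ∉ τ ✗.
  V = {[69=72], [73]}: π^{-1}(V) = {69, 72, 73} ∈ τ ✓.
  V = {[70=71], [73]}: π^{-1}(V) = {70, 71, 73} ∉ τ ✗.
  V = {[69=72], [70=71], [73]}: π^{-1}(V) = {69, 70, 71, 72, 73} ∈ τ ✓.
Open sets in the quotient: τ_Q = {{}, {[69=72]}, {[69=72], [70=71]}, {[69=72], [73]}, {[69=72], [70=71], [73]}} (5 elements).


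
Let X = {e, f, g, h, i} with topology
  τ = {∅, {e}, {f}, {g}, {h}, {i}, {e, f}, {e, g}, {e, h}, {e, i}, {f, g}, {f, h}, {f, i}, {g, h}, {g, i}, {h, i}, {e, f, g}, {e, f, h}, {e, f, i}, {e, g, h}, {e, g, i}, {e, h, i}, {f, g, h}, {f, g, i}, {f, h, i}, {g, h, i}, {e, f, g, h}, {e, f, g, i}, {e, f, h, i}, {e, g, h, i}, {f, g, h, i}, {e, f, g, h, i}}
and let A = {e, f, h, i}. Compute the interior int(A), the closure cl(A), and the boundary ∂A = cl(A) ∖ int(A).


int(A) = {e, f, h, i}, cl(A) = {e, f, h, i}, ∂A = ∅.

Closed sets in (X, τ) are complements of opens:
  closed(X, τ) = {∅, {e}, {f}, {g}, {h}, {i}, {e, f}, {e, g}, {e, h}, {e, i}, {f, g}, {f, h}, {f, i}, {g, h}, {g, i}, {h, i}, {e, f, g}, {e, f, h}, {e, f, i}, {e, g, h}, {e, g, i}, {e, h, i}, {f, g, h}, {f, g, i}, {f, h, i}, {g, h, i}, {e, f, g, h}, {e, f, g, i}, {e, f, h, i}, {e, g, h, i}, {f, g, h, i}, {e, f, g, h, i}}.
int(A) = ⋃ {U ∈ τ : U ⊆ A}. Opens contained in A: ∅, {e}, {f}, {h}, {i}, {e, f}, {e, h}, {e, i}, {f, h}, {f, i}, {h, i}, {e, f, h}, {e, f, i}, {e, h, i}, {f, h, i}, {e, f, h, i}.
Taking the union of these: int(A) = {e, f, h, i}.
cl(A) = ⋂ {C closed : A ⊆ C}. Closed sets containing A: {e, f, h, i}, {e, f, g, h, i}.
Intersecting these: cl(A) = {e, f, h, i}.
∂A = cl(A) ∖ int(A) = {e, f, h, i} ∖ {e, f, h, i} = ∅.


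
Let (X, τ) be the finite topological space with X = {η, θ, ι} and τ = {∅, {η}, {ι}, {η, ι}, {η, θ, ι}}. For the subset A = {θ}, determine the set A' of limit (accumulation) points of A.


A' = ∅

For each x ∈ X, list the open sets U ∈ τ with x ∈ U, then check whether U ∩ (A ∖ {x}) ≠ ∅ for every such U.
  x = η: open {η} ∋ x has {η} ∩ (A ∖ {η}) = ∅, so x is NOT a limit point.
  x = θ: open {η, θ, ι} ∋ x has {η, θ, ι} ∩ (A ∖ {θ}) = ∅, so x is NOT a limit point.
  x = ι: open {ι} ∋ x has {ι} ∩ (A ∖ {ι}) = ∅, so x is NOT a limit point.
Collecting: A' = ∅.


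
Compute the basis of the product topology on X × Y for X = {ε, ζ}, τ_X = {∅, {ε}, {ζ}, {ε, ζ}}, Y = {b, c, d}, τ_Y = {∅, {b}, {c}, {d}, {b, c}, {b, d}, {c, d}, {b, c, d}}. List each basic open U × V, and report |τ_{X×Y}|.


Basis B = {∅ × ∅, {ε} × {b}, {ε} × {c}, {ε} × {d}, {ζ} × {b}, {ζ} × {c}, {ζ} × {d}, {ε} × {b, c}, {ε} × {b, d}, {ε, ζ} × {b}, {ε} × {c, d}, {ε, ζ} × {c}, {ε, ζ} × {d}, {ζ} × {b, c}, {ζ} × {b, d}, {ζ} × {c, d}, {ε} × {b, c, d}, {ζ} × {b, c, d}, {ε, ζ} × {b, c}, {ε, ζ} × {b, d}, {ε, ζ} × {c, d}, {ε, ζ} × {b, c, d}}; |τ_{X×Y}| = 64.

Enumerate products U × V with U ∈ τ_X, V ∈ τ_Y (deduplicated):
  ∅ × ∅ = {} (∅)
  {ε} × {b} = {(ε,b)}
  {ε} × {c} = {(ε,c)}
  {ε} × {d} = {(ε,d)}
  {ζ} × {b} = {(ζ,b)}
  {ζ} × {c} = {(ζ,c)}
  {ζ} × {d} = {(ζ,d)}
  {ε} × {b, c} = {(ε,b), (ε,c)}
  {ε} × {b, d} = {(ε,b), (ε,d)}
  {ε, ζ} × {b} = {(ε,b), (ζ,b)}
  {ε} × {c, d} = {(ε,c), (ε,d)}
  {ε, ζ} × {c} = {(ε,c), (ζ,c)}
  {ε, ζ} × {d} = {(ε,d), (ζ,d)}
  {ζ} × {b, c} = {(ζ,b), (ζ,c)}
  {ζ} × {b, d} = {(ζ,b), (ζ,d)}
  {ζ} × {c, d} = {(ζ,c), (ζ,d)}
  {ε} × {b, c, d} = {(ε,b), (ε,c), (ε,d)}
  {ζ} × {b, c, d} = {(ζ,b), (ζ,c), (ζ,d)}
  {ε, ζ} × {b, c} = {(ε,b), (ε,c), (ζ,b), (ζ,c)}
  {ε, ζ} × {b, d} = {(ε,b), (ε,d), (ζ,b), (ζ,d)}
  {ε, ζ} × {c, d} = {(ε,c), (ε,d), (ζ,c), (ζ,d)}
  {ε, ζ} × {b, c, d} = {(ε,b), (ε,c), (ε,d), (ζ,b), (ζ,c), (ζ,d)}
These 22 distinct sets form the basis B.
Close under arbitrary unions to get τ_{X×Y}; counting gives |τ_{X×Y}| = 64.
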